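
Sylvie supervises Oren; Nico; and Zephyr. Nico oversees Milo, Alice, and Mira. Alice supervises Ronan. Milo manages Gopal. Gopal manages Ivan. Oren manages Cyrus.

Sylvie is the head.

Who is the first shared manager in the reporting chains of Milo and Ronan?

Nico

Milo's chain of managers is Nico, Sylvie. Ronan's chain of managers is Alice, Nico, Sylvie. The first manager that appears in both chains is Nico.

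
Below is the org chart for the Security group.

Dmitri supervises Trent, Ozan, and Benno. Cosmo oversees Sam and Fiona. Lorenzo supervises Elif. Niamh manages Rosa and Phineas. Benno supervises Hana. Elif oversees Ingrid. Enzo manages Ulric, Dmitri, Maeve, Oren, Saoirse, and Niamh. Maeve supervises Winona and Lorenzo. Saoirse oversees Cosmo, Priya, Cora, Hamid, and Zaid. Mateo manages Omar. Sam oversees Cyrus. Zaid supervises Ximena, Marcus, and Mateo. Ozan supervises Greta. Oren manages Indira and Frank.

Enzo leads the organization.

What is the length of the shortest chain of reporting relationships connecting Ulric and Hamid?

3

Ulric is 1 level below Enzo, and Hamid is 2 levels below Enzo (their lowest common manager). The shortest path runs up from Ulric to Enzo and back down to Hamid: 1 + 2 = 3 links.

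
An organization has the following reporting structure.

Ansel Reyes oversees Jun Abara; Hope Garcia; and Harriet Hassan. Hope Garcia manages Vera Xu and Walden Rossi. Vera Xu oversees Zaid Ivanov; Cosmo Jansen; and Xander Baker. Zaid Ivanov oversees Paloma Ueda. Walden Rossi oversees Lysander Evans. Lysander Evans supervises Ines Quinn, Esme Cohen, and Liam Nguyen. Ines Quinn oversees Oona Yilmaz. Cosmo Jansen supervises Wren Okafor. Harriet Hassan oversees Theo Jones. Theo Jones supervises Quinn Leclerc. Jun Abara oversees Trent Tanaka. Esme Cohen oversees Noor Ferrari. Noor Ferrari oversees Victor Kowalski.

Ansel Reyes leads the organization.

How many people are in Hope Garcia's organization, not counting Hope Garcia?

14

Hope Garcia directly manages Vera Xu, Walden Rossi. Under Vera Xu: Xander Baker, Cosmo Jansen, Wren Okafor, Zaid Ivanov, Paloma Ueda (5). Under Walden Rossi: Lysander Evans, Liam Nguyen, Esme Cohen, Noor Ferrari, Victor Kowalski, Ines Quinn, Oona Yilmaz (7). So Hope Garcia's organization is 2 direct reports plus everyone under them: 6 + 8 = 14.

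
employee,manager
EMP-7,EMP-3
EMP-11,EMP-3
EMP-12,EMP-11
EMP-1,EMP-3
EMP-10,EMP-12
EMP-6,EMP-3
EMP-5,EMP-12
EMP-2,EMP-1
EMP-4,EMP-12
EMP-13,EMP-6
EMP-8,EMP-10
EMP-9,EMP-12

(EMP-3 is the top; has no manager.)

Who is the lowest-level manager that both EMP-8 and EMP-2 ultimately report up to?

EMP-8's chain of managers is EMP-10, EMP-12, EMP-11, EMP-3. EMP-2's chain of managers is EMP-1, EMP-3. The first manager that appears in both chains is EMP-3.

EMP-3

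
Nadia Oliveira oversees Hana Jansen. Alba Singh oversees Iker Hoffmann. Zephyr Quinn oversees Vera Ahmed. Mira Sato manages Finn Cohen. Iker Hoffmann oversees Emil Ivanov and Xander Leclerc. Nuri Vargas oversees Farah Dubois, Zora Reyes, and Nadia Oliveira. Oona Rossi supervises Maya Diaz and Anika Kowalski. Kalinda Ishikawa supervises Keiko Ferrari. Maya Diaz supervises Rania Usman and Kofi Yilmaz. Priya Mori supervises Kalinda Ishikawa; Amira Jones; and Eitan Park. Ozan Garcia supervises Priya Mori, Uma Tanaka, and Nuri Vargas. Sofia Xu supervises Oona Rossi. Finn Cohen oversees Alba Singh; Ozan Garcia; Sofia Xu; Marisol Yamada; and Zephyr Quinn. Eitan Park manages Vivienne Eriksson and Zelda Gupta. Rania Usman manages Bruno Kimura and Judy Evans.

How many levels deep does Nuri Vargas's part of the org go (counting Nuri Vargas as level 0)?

The longest chain under Nuri Vargas runs Nuri Vargas → Nadia Oliveira → Hana Jansen, which is 2 levels below Nuri Vargas.

2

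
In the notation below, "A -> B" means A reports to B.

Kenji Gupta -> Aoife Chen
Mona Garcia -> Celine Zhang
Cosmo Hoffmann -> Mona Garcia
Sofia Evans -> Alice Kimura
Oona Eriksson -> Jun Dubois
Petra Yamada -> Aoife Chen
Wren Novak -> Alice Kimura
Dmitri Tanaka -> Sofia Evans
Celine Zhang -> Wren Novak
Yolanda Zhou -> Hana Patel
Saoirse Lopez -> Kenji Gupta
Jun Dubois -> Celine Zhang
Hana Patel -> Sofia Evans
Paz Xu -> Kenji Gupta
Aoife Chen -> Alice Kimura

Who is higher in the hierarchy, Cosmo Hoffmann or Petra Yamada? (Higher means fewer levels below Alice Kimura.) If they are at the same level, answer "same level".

Cosmo Hoffmann is 4 levels below Alice Kimura; Petra Yamada is 2. Petra Yamada is higher.

Petra Yamada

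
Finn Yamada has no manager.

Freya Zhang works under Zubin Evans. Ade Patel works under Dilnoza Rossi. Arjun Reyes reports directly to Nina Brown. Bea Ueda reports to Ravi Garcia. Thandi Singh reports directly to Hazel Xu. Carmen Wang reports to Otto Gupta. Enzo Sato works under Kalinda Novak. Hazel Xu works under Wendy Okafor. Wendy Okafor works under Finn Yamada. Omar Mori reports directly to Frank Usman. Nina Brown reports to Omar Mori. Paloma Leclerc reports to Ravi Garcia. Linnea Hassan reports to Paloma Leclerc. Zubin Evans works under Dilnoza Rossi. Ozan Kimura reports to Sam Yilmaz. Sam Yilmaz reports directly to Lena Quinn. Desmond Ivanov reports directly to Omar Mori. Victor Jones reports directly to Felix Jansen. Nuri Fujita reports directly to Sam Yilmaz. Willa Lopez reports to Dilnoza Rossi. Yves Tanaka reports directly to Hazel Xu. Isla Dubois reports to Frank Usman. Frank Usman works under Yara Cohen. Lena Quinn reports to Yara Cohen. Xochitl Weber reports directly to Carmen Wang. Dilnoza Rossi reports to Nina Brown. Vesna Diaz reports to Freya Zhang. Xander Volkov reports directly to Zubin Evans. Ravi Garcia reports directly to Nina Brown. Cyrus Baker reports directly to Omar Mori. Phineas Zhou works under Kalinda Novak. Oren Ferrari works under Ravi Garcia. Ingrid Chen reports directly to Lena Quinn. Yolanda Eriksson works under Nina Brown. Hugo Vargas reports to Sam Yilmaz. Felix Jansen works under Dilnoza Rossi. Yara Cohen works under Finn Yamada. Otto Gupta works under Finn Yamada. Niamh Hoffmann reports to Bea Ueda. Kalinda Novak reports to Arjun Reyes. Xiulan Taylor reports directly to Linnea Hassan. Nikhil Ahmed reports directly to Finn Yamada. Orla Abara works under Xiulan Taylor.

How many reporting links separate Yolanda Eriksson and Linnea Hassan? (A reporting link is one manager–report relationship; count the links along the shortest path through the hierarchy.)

Yolanda Eriksson is 1 level below Nina Brown, and Linnea Hassan is 3 levels below Nina Brown (their lowest common manager). The shortest path runs up from Yolanda Eriksson to Nina Brown and back down to Linnea Hassan: 1 + 3 = 4 links.

4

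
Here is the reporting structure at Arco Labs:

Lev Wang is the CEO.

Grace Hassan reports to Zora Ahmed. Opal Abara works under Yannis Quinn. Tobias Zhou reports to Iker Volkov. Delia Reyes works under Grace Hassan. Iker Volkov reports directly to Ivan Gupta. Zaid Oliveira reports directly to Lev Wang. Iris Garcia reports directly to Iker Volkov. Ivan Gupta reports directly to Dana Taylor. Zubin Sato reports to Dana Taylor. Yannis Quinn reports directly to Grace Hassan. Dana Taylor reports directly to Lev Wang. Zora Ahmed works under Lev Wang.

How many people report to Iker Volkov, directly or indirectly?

Iker Volkov directly manages Iris Garcia, Tobias Zhou. Iris Garcia has no reports. Tobias Zhou has no reports. So Iker Volkov's organization is 2 direct reports plus everyone under them: 1 + 1 = 2.

2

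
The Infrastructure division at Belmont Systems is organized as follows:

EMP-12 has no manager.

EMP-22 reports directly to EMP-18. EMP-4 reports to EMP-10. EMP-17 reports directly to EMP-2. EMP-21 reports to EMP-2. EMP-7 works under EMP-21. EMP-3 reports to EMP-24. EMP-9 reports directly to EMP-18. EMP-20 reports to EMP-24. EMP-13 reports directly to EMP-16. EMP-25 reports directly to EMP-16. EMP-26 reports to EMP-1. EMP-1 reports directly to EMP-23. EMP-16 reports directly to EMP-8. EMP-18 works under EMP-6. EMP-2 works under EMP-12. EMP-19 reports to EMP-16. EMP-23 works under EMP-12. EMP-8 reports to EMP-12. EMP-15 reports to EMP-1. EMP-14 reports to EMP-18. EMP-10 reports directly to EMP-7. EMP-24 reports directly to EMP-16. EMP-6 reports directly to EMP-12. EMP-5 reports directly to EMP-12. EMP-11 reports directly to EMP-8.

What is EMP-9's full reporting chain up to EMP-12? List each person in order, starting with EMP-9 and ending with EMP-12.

EMP-9 -> EMP-18 -> EMP-6 -> EMP-12

EMP-9 reports to EMP-18. EMP-18 reports to EMP-6. EMP-6 reports to EMP-12. EMP-12 is at the top.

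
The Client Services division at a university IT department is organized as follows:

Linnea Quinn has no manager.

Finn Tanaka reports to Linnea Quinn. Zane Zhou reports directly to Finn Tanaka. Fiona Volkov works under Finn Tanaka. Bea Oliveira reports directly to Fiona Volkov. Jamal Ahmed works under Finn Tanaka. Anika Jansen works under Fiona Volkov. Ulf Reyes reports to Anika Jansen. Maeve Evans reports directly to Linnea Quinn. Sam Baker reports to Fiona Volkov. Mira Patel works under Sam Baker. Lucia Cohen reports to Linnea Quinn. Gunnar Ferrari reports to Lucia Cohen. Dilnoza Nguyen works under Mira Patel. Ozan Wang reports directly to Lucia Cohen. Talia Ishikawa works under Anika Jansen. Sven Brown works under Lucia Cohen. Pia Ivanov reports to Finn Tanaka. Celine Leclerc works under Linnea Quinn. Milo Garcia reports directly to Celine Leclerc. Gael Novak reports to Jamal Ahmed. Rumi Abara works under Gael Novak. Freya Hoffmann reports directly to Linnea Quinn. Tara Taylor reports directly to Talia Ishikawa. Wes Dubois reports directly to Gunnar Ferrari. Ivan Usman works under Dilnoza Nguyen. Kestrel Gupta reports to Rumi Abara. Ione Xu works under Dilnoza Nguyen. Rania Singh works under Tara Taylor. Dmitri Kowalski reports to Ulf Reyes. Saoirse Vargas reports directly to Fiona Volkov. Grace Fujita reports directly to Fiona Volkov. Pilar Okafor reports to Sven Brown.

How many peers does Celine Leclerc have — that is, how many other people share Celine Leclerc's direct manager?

Celine Leclerc reports to Linnea Quinn. Linnea Quinn's other direct reports are Finn Tanaka, Maeve Evans, Lucia Cohen, Freya Hoffmann — 4 peers.

4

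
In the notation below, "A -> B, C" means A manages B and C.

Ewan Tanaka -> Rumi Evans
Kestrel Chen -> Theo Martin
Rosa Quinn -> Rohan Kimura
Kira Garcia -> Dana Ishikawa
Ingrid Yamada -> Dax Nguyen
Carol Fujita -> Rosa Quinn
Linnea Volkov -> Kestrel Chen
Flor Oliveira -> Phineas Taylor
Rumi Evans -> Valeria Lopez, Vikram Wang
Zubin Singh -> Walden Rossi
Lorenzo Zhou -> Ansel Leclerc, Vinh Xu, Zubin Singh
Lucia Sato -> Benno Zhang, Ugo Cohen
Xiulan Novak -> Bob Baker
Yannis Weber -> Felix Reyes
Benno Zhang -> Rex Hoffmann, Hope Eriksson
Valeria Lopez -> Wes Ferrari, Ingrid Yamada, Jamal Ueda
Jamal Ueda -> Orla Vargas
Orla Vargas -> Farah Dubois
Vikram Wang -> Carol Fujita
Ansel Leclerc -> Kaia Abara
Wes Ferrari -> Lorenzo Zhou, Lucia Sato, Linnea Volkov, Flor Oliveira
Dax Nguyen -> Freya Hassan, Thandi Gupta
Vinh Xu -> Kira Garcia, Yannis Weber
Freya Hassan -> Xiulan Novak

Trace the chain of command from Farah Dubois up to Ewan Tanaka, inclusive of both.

Farah Dubois -> Orla Vargas -> Jamal Ueda -> Valeria Lopez -> Rumi Evans -> Ewan Tanaka

Farah Dubois reports to Orla Vargas. Orla Vargas reports to Jamal Ueda. Jamal Ueda reports to Valeria Lopez. Valeria Lopez reports to Rumi Evans. Rumi Evans reports to Ewan Tanaka. Ewan Tanaka is at the top.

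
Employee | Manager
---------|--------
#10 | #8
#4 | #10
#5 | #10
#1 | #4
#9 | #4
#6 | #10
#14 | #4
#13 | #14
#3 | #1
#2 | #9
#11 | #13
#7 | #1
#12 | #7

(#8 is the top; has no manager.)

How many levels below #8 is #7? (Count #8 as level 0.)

Chain from #7 up to #8: #7 → #1 → #4 → #10 → #8. That is 4 steps up, so #7 is 4 levels below #8.

4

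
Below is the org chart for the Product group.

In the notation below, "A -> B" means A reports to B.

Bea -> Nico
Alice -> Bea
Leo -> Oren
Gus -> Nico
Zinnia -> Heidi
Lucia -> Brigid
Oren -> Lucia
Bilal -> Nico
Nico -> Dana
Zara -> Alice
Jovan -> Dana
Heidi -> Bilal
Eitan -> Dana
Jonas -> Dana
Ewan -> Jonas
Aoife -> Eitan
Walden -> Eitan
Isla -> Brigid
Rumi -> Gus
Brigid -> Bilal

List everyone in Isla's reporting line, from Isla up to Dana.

Isla -> Brigid -> Bilal -> Nico -> Dana

Isla reports to Brigid. Brigid reports to Bilal. Bilal reports to Nico. Nico reports to Dana. Dana is at the top.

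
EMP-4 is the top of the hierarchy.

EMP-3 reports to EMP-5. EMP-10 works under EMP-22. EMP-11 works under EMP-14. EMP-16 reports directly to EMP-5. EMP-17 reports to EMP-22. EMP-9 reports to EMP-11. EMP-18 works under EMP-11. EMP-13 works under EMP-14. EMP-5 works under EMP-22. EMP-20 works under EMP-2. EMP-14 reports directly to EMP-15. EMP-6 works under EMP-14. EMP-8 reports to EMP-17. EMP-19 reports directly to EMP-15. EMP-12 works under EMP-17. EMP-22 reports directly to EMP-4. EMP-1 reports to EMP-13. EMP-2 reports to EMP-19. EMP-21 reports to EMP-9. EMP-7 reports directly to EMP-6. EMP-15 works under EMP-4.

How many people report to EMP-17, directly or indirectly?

EMP-17 directly manages EMP-12, EMP-8. EMP-12 has no reports. EMP-8 has no reports. So EMP-17's organization is 2 direct reports plus everyone under them: 1 + 1 = 2.

2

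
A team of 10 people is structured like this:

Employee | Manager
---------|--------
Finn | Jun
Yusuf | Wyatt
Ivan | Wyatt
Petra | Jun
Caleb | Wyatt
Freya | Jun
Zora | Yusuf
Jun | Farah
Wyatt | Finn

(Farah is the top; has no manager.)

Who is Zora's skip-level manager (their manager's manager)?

Wyatt

Zora reports to Yusuf, and Yusuf reports to Wyatt. So Zora's skip-level manager is Wyatt.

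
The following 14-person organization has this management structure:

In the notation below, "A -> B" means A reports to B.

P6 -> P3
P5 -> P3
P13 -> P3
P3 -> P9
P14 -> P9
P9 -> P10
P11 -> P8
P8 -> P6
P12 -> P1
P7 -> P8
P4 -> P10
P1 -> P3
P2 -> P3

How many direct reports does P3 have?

P3 directly manages P6, P2, P1, P5, P13. That is 5 direct reports.

5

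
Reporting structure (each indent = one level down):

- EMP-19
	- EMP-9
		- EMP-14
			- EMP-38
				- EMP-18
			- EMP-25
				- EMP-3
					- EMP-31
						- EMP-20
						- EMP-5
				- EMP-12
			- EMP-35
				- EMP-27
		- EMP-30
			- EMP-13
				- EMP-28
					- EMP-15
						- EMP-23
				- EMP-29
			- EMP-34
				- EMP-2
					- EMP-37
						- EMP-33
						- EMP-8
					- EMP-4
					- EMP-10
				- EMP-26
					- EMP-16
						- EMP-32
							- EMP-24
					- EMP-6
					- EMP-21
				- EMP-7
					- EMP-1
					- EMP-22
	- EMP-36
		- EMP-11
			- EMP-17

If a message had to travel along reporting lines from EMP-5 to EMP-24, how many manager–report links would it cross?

EMP-5 is 5 levels below EMP-9, and EMP-24 is 6 levels below EMP-9 (their lowest common manager). The shortest path runs up from EMP-5 to EMP-9 and back down to EMP-24: 5 + 6 = 11 links.

11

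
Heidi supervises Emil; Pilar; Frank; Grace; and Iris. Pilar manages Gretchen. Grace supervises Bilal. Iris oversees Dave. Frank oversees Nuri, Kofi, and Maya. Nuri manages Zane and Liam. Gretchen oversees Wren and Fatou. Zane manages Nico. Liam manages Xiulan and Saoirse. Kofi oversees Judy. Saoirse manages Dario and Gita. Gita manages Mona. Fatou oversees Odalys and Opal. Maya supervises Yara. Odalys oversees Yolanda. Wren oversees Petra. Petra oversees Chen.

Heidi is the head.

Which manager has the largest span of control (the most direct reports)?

Heidi

Direct-report counts: Heidi has 5; Frank has 3; Maya has 1; Kofi has 1; Nuri has 2; Liam has 2; Saoirse has 2; Gita has 1; Zane has 1; Iris has 1; Grace has 1; Pilar has 1; Gretchen has 2; Wren has 1; Petra has 1; Fatou has 2; Odalys has 1. The largest is 5, held by Heidi.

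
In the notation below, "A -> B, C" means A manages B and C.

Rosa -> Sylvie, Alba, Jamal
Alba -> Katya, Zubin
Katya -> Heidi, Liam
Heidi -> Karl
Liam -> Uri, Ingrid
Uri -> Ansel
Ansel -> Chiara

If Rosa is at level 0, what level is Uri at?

Chain from Uri up to Rosa: Uri → Liam → Katya → Alba → Rosa. That is 4 steps up, so Uri is 4 levels below Rosa.

4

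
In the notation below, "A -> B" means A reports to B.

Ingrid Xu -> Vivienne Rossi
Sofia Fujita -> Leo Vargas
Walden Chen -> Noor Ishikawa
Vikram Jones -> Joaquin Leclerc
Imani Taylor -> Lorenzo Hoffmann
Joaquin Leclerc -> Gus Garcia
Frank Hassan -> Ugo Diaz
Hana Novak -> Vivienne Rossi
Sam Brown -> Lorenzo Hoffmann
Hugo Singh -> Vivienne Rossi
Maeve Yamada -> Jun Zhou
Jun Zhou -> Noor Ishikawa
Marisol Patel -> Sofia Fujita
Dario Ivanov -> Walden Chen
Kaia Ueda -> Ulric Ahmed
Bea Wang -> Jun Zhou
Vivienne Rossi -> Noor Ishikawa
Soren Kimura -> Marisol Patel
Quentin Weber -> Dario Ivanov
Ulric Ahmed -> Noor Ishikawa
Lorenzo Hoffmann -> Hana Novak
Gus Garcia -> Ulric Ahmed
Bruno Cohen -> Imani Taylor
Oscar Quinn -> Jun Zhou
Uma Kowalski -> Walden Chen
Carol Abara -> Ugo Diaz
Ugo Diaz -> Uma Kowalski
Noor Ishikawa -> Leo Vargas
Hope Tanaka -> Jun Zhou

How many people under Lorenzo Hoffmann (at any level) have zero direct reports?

2

The people in Lorenzo Hoffmann's organization with no one reporting to them are Sam Brown, Bruno Cohen. That is 2.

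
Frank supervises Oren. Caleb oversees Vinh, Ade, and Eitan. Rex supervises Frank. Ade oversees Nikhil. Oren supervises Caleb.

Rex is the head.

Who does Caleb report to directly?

Oren

Caleb reports directly to Oren.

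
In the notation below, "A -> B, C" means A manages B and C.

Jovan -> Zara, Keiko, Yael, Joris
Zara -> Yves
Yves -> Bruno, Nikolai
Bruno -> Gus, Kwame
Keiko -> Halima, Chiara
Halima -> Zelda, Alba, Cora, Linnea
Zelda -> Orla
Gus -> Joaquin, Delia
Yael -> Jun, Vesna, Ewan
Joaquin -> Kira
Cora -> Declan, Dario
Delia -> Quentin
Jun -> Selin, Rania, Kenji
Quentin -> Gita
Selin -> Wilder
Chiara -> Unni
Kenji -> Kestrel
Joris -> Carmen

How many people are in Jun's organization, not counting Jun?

Jun directly manages Selin, Rania, Kenji. Under Selin: Wilder (1). Rania has no reports. Under Kenji: Kestrel (1). So Jun's organization is 3 direct reports plus everyone under them: 2 + 1 + 2 = 5.

5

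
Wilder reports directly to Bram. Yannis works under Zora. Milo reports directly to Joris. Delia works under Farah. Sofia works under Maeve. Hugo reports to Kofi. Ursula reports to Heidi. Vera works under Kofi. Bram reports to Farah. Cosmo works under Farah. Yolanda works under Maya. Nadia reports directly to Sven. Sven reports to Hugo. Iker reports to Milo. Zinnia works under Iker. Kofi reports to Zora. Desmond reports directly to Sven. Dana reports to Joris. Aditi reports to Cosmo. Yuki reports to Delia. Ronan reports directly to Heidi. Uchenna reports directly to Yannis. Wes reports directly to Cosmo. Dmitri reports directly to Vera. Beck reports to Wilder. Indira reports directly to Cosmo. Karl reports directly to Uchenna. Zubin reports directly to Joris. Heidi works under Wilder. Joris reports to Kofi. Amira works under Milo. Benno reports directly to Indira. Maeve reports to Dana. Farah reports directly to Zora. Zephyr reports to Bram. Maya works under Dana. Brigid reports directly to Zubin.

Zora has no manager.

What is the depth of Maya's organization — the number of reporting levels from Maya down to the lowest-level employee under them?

1

The longest chain under Maya runs Maya → Yolanda, which is 1 level below Maya.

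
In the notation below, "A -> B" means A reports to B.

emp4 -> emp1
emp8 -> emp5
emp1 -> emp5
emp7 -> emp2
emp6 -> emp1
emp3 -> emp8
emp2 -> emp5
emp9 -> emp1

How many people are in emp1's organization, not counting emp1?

3

emp1 directly manages emp6, emp9, emp4. emp6 has no reports. emp9 has no reports. emp4 has no reports. So emp1's organization is 3 direct reports plus everyone under them: 1 + 1 + 1 = 3.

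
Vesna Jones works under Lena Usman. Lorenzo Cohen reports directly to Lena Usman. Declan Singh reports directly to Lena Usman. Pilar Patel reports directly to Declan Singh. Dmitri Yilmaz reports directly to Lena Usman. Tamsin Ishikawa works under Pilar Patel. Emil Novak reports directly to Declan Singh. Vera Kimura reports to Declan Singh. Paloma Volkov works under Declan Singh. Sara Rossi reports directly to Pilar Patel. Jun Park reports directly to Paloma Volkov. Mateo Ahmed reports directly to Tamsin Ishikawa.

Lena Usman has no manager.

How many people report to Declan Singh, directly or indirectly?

8

Declan Singh directly manages Pilar Patel, Emil Novak, Vera Kimura, Paloma Volkov. Under Pilar Patel: Sara Rossi, Tamsin Ishikawa, Mateo Ahmed (3). Emil Novak has no reports. Vera Kimura has no reports. Under Paloma Volkov: Jun Park (1). So Declan Singh's organization is 4 direct reports plus everyone under them: 4 + 1 + 1 + 2 = 8.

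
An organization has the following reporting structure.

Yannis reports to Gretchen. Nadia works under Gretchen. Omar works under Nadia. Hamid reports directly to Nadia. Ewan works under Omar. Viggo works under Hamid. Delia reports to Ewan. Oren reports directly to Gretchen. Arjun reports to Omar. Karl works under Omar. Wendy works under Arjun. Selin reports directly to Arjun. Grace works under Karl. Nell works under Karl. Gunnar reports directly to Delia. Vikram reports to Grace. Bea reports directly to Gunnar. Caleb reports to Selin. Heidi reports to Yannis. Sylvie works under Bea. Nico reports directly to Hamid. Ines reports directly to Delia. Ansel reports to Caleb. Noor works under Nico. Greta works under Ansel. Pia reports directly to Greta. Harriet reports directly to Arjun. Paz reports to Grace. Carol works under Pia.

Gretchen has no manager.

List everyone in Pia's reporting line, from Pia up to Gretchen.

Pia reports to Greta. Greta reports to Ansel. Ansel reports to Caleb. Caleb reports to Selin. Selin reports to Arjun. Arjun reports to Omar. Omar reports to Nadia. Nadia reports to Gretchen. Gretchen is at the top.

Pia -> Greta -> Ansel -> Caleb -> Selin -> Arjun -> Omar -> Nadia -> Gretchen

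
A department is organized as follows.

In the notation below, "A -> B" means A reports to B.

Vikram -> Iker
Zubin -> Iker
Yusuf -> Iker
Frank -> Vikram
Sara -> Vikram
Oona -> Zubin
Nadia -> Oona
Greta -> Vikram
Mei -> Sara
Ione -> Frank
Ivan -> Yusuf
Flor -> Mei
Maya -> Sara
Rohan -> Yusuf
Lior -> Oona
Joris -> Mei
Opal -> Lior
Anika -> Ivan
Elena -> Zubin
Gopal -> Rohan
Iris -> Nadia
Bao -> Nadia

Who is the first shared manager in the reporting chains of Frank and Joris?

Vikram

Frank's chain of managers is Vikram, Iker. Joris's chain of managers is Mei, Sara, Vikram, Iker. The first manager that appears in both chains is Vikram.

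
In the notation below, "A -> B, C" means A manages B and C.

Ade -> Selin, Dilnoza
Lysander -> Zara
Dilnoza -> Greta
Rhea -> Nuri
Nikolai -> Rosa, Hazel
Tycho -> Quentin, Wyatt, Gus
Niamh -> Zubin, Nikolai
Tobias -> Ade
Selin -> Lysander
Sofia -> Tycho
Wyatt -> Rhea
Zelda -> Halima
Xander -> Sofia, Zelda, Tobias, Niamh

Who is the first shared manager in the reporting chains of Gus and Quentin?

Tycho

Gus's chain of managers is Tycho, Sofia, Xander. Quentin's chain of managers is Tycho, Sofia, Xander. The first manager that appears in both chains is Tycho.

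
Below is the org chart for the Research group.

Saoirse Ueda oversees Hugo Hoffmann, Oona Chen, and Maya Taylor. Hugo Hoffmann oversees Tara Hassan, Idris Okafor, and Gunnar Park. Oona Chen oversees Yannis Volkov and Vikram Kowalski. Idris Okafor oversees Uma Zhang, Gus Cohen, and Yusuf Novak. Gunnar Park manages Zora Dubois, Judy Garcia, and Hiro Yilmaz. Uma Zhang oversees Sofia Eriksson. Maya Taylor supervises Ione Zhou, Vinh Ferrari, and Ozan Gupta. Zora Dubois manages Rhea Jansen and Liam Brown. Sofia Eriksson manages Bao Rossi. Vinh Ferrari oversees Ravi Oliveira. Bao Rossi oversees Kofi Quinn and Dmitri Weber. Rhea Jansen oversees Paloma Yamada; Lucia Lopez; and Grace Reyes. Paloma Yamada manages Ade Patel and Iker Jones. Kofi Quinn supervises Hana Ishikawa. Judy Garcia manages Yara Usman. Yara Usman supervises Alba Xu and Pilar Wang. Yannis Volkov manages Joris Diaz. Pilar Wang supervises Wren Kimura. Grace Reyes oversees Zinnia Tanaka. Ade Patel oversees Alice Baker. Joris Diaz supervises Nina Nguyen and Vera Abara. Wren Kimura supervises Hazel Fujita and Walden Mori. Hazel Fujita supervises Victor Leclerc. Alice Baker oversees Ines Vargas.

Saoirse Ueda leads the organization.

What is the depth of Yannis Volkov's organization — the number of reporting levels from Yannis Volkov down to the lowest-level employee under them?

The longest chain under Yannis Volkov runs Yannis Volkov → Joris Diaz → Nina Nguyen, which is 2 levels below Yannis Volkov.

2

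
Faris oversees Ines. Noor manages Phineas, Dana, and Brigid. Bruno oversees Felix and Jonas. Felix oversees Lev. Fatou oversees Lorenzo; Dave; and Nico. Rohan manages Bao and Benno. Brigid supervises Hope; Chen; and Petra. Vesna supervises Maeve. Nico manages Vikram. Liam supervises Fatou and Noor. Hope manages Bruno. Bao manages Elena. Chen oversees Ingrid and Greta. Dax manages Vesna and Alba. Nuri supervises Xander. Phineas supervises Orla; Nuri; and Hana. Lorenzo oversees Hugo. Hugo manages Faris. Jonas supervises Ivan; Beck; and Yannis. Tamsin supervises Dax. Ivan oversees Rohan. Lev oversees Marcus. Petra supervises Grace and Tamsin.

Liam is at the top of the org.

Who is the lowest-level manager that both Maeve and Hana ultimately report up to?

Maeve's chain of managers is Vesna, Dax, Tamsin, Petra, Brigid, Noor, Liam. Hana's chain of managers is Phineas, Noor, Liam. The first manager that appears in both chains is Noor.

Noor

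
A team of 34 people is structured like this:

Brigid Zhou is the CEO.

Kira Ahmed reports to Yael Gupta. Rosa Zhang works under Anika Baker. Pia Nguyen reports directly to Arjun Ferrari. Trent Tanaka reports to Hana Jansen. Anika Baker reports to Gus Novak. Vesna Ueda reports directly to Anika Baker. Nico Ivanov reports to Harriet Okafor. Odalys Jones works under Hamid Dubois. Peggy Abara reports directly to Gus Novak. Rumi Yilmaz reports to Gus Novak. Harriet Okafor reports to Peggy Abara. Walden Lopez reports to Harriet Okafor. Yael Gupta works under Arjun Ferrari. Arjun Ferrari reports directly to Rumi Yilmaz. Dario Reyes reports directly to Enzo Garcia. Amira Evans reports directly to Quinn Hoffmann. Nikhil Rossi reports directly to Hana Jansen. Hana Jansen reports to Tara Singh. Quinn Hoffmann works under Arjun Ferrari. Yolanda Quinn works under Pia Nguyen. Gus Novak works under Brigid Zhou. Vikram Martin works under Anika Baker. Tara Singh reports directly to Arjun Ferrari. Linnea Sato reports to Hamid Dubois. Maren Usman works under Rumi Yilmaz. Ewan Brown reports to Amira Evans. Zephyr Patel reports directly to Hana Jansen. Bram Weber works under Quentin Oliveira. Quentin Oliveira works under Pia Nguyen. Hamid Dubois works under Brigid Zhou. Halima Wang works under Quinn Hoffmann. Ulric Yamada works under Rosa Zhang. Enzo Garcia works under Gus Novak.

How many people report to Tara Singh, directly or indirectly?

Tara Singh directly manages Hana Jansen. Under Hana Jansen: Trent Tanaka, Nikhil Rossi, Zephyr Patel (3). That's 4 in total.

4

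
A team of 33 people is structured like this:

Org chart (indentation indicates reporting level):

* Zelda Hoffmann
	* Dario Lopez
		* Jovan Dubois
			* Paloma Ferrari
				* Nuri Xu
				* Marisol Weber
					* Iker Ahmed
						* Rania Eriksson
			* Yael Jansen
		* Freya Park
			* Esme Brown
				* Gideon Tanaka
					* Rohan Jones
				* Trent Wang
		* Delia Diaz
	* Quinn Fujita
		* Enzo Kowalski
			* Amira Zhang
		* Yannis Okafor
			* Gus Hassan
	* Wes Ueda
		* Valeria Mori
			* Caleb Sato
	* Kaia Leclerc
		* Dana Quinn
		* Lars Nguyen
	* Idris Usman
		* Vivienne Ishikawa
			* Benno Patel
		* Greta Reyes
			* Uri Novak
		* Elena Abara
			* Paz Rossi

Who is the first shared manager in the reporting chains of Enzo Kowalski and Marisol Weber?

Enzo Kowalski's chain of managers is Quinn Fujita, Zelda Hoffmann. Marisol Weber's chain of managers is Paloma Ferrari, Jovan Dubois, Dario Lopez, Zelda Hoffmann. The first manager that appears in both chains is Zelda Hoffmann.

Zelda Hoffmann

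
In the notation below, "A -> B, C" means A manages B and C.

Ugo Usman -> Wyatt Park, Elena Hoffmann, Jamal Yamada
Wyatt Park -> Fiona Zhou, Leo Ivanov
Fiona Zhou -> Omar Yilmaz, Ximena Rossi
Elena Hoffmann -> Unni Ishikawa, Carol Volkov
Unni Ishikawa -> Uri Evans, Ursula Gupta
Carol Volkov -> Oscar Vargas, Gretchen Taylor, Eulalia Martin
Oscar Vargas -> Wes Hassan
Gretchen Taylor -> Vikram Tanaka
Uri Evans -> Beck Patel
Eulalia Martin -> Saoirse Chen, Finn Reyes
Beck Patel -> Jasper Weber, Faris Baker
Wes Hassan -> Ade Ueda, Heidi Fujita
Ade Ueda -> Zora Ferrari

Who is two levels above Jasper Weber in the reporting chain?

Jasper Weber reports to Beck Patel, and Beck Patel reports to Uri Evans. So Jasper Weber's skip-level manager is Uri Evans.

Uri Evans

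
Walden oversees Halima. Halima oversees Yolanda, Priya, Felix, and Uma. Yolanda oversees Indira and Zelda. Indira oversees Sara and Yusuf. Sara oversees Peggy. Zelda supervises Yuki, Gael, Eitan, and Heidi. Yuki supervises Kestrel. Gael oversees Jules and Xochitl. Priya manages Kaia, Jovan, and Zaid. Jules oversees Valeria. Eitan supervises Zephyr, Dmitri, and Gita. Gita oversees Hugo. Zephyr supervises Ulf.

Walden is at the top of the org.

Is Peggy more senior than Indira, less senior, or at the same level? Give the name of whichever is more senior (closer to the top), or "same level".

Indira

Peggy is 5 levels below Walden; Indira is 3. Indira is higher.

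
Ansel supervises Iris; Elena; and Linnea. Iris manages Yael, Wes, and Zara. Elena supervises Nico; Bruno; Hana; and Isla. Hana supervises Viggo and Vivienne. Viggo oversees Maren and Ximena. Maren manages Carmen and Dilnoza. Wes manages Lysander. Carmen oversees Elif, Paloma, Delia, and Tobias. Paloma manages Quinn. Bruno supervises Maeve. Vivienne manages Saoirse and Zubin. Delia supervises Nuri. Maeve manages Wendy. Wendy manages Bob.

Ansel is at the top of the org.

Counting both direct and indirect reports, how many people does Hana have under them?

14

Hana directly manages Viggo, Vivienne. Under Viggo: Ximena, Maren, Dilnoza, Carmen, Tobias, Delia, Nuri, Paloma, Quinn, Elif (10). Under Vivienne: Zubin, Saoirse (2). So Hana's organization is 2 direct reports plus everyone under them: 11 + 3 = 14.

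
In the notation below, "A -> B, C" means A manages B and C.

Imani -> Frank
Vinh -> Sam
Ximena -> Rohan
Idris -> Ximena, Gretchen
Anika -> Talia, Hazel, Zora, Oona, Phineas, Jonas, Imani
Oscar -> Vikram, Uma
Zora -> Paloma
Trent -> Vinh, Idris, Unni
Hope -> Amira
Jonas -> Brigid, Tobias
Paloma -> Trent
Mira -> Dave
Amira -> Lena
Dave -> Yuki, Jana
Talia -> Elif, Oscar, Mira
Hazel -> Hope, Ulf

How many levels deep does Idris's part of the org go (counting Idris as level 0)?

The longest chain under Idris runs Idris → Ximena → Rohan, which is 2 levels below Idris.

2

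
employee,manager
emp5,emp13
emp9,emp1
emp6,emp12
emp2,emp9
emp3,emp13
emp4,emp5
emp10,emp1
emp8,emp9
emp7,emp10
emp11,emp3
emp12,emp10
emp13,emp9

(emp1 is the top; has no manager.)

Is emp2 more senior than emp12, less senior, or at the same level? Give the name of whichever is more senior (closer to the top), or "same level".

Both emp2 and emp12 are 2 levels below emp1.

same level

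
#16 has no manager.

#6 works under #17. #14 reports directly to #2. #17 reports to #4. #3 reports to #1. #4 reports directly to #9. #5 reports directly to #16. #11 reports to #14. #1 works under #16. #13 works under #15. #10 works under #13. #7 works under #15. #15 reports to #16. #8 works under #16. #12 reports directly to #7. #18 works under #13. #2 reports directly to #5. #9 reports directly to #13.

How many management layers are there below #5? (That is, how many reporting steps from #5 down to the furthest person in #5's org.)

The longest chain under #5 runs #5 → #2 → #14 → #11, which is 3 levels below #5.

3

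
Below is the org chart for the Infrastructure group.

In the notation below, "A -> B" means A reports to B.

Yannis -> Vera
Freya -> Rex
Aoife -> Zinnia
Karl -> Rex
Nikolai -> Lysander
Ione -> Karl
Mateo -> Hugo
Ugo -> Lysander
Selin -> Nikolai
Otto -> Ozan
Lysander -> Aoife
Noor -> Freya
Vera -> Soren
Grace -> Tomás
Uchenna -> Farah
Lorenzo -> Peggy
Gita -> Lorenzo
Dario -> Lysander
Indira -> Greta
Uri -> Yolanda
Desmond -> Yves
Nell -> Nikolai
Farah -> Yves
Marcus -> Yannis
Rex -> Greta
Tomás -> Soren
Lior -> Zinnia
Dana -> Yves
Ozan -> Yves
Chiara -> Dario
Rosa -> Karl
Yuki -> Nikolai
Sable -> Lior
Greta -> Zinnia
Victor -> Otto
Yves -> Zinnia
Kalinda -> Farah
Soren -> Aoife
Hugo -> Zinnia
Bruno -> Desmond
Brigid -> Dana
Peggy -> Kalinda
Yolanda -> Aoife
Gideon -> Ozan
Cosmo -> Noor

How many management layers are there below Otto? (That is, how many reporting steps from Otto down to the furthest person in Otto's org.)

The longest chain under Otto runs Otto → Victor, which is 1 level below Otto.

1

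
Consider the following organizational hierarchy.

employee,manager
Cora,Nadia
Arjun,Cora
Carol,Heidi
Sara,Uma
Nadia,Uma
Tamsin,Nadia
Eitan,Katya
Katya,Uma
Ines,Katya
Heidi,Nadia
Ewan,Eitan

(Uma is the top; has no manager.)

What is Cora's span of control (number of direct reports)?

1

Cora directly manages Arjun. That is 1 direct report.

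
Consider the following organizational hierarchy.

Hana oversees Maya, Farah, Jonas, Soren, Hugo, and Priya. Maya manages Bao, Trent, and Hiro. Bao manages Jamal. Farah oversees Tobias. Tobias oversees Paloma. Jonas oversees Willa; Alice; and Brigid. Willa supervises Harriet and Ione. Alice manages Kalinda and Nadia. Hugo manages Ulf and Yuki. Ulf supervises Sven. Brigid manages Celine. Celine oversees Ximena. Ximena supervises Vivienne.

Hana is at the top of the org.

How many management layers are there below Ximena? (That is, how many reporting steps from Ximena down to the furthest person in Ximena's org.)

The longest chain under Ximena runs Ximena → Vivienne, which is 1 level below Ximena.

1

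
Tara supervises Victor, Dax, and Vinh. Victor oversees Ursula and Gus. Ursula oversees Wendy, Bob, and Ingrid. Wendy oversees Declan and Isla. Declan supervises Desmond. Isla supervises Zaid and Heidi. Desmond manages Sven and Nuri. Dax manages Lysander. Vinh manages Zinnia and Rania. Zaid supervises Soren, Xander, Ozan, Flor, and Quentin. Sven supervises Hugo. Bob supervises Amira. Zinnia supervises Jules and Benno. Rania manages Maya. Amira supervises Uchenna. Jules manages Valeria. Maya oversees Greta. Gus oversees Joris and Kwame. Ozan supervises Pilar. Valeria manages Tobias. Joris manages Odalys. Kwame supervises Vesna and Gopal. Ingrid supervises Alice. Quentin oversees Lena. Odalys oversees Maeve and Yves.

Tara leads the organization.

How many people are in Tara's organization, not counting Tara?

Tara directly manages Victor, Dax, Vinh. Under Victor: Gus, Kwame, Gopal, Vesna, Joris, Odalys, Yves, Maeve, Ursula, Ingrid, Alice, Bob, Amira, Uchenna, Wendy, Isla, Heidi, Zaid, Quentin, Lena, Flor, Ozan, Pilar, Xander, Soren, Declan, Desmond, Nuri, Sven, Hugo (30). Under Dax: Lysander (1). Under Vinh: Rania, Maya, Greta, Zinnia, Benno, Jules, Valeria, Tobias (8). So Tara's organization is 3 direct reports plus everyone under them: 31 + 2 + 9 = 42.

42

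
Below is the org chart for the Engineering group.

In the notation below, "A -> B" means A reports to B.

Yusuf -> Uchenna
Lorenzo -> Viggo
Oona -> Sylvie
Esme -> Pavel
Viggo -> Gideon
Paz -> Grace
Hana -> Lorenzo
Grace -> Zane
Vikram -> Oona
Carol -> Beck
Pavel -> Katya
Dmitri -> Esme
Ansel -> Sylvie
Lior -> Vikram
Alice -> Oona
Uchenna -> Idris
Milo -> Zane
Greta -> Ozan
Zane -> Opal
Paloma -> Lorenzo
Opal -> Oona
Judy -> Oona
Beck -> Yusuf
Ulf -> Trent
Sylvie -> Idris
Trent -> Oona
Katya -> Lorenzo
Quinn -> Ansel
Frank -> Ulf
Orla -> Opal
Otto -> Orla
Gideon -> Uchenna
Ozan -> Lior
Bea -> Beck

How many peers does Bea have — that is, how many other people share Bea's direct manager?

1

Bea reports to Beck. Beck's other direct reports are Carol — 1 peer.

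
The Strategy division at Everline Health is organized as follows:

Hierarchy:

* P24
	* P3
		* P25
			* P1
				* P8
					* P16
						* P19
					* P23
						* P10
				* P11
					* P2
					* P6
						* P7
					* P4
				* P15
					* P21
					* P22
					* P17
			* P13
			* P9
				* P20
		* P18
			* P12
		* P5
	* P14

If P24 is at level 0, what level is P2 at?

5

Chain from P2 up to P24: P2 → P11 → P1 → P25 → P3 → P24. That is 5 steps up, so P2 is 5 levels below P24.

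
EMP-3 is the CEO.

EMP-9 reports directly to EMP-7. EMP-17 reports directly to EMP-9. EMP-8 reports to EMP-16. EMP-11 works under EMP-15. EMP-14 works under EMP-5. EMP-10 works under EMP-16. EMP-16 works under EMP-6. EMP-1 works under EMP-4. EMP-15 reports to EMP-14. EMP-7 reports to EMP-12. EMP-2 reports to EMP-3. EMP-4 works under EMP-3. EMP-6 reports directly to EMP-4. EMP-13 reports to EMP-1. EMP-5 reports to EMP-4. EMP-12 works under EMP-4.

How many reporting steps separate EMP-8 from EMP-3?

4

Chain from EMP-8 up to EMP-3: EMP-8 → EMP-16 → EMP-6 → EMP-4 → EMP-3. That is 4 steps up, so EMP-8 is 4 levels below EMP-3.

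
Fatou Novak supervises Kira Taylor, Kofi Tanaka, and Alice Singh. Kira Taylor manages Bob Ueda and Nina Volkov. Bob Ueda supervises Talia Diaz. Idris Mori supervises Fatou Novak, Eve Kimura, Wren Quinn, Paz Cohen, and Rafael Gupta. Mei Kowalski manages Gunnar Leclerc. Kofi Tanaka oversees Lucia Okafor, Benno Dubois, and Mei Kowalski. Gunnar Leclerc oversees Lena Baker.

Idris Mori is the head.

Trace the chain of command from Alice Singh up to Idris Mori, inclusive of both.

Alice Singh -> Fatou Novak -> Idris Mori

Alice Singh reports to Fatou Novak. Fatou Novak reports to Idris Mori. Idris Mori is at the top.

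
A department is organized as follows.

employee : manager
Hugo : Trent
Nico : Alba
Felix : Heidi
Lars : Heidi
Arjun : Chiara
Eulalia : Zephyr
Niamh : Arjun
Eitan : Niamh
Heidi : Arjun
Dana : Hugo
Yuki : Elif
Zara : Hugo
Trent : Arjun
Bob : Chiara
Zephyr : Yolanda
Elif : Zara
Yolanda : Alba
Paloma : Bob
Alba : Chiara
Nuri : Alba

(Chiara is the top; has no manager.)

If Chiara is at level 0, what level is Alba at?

Chain from Alba up to Chiara: Alba → Chiara. That is 1 step up, so Alba is 1 level below Chiara.

1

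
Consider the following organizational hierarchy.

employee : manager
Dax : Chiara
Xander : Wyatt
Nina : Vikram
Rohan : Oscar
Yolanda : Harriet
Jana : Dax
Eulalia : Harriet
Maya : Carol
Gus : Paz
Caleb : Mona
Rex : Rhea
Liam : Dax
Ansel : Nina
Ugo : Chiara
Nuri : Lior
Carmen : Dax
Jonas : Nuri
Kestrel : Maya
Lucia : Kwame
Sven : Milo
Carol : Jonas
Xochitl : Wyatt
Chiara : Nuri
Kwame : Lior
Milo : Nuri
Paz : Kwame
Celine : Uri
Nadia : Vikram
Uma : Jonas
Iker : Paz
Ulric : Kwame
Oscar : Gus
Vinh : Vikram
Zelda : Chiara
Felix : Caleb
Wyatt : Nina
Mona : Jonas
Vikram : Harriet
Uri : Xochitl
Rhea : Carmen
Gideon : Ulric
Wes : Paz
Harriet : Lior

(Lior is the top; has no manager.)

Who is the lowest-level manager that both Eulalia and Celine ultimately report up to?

Harriet

Eulalia's chain of managers is Harriet, Lior. Celine's chain of managers is Uri, Xochitl, Wyatt, Nina, Vikram, Harriet, Lior. The first manager that appears in both chains is Harriet.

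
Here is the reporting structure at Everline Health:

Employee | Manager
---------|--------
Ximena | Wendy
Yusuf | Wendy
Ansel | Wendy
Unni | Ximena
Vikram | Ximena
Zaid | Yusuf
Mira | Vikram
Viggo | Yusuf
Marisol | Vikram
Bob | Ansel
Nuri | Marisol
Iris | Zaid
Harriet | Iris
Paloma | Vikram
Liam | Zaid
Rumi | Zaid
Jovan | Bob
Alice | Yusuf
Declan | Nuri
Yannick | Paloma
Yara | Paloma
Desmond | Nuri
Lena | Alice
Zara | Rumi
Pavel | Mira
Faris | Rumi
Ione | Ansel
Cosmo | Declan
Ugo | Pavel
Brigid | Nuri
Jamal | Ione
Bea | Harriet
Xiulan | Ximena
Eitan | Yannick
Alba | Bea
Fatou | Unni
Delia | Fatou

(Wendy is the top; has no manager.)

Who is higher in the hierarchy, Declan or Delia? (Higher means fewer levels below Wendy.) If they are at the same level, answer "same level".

Declan is 5 levels below Wendy; Delia is 4. Delia is higher.

Delia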